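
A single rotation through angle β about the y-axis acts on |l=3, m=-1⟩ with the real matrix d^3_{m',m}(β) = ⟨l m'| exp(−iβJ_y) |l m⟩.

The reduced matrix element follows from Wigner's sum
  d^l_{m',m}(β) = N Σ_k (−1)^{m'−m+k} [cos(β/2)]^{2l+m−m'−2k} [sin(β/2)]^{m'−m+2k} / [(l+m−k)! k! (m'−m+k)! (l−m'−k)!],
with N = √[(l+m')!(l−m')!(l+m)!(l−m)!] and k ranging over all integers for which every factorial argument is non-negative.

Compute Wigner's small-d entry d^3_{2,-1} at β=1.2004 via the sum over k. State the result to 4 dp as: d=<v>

d^3_{2,-1}(β=1.2004) via Wigner's sum:
Half-angle: c=0.825223, s=0.564808. N=√(120·1·2·24)=75.894664
Admissible k: 0..1 (factorial args all ≥0)
  k=0: (−1)^3·75.8947/(12)·0.8252^3·0.5648^3 = -0.640390
  k=1: (−1)^4·75.8947/(24)·0.8252^1·0.5648^5 = +0.149994
d^3_{2,-1}(1.2004) = -0.640390 +0.149994 = -0.490397

d=-0.4904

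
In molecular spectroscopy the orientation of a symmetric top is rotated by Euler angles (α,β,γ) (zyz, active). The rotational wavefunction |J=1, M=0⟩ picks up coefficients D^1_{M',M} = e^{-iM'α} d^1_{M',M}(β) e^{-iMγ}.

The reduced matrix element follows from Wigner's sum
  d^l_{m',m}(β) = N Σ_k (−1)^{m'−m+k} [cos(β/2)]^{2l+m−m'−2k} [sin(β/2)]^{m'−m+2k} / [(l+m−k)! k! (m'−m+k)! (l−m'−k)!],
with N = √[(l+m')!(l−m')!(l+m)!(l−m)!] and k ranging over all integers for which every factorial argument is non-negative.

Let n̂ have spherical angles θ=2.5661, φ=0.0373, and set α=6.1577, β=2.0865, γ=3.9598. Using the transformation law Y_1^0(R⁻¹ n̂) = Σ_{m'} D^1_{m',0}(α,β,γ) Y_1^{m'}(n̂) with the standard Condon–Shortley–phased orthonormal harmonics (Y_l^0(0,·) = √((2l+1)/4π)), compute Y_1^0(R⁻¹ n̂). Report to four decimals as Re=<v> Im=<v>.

Re=0.4304 Im=0.0000

Need the full column D^1_{m',0} for m'=−1..1 at α=6.1577, β=2.0865, γ=3.9598.
cos(β/2)=0.503415, sin(β/2)=0.864045
d^1_{-1,0}: single k=1 term ⇒ +0.615145;  D = +0.610308-0.076989i
d^1_{0,0}: k∈[0..1] ⇒ +0.253426 -0.746574 = -0.493147;  D = -0.493147+0.000000i
d^1_{1,0}: single k=0 term ⇒ -0.615145;  D = -0.610308-0.076989i
Y_1^{m'}(θ=2.5661,φ=0.0373) and Σ D·Y over m':
  (+0.6103-0.0770i)·(+0.1879-0.0070i)  (-0.4931+0.0000i)·(-0.4099+0.0000i)  (-0.6103-0.0770i)·(-0.1879-0.0070i)
Y_1^0(R⁻¹ n̂) = +0.430420+0.000000i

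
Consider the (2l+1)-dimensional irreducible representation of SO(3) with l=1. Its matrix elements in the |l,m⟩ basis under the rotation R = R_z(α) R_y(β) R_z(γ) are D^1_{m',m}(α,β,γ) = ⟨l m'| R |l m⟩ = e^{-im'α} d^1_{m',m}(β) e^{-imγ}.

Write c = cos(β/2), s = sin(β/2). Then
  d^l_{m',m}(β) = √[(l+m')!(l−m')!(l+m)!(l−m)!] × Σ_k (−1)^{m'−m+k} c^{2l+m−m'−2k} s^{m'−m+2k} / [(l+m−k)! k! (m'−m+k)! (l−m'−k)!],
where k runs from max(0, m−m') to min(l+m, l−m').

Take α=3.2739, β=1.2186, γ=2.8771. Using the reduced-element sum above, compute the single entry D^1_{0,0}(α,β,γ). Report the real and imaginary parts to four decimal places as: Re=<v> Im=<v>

Re=0.3450 Im=0.0000

D^1_{0,0}(3.2739,1.2186,2.8771) = e^{-i·0·3.2739}·d^1_{0,0}(1.2186)·e^{-i·0·2.8771}. Compute d first:
With c≡cos(β/2)=0.820049 and s≡sin(β/2)=0.572294, N=[1·1·1·1]^{1/2}=1.000000
Admissible k: 0..1 (factorial args all ≥0)
  k=0: (−1)^0·1.0000/(1)·0.8200^2·0.5723^0 = +0.672480
  k=1: (−1)^1·1.0000/(1)·0.8200^0·0.5723^2 = -0.327520
d^1_{0,0}(1.2186) = +0.672480 -0.327520 = +0.344960
D = (+1.000000+0.000000i)·(+0.344960)·(+1.000000+0.000000i) = +0.344960+0.000000i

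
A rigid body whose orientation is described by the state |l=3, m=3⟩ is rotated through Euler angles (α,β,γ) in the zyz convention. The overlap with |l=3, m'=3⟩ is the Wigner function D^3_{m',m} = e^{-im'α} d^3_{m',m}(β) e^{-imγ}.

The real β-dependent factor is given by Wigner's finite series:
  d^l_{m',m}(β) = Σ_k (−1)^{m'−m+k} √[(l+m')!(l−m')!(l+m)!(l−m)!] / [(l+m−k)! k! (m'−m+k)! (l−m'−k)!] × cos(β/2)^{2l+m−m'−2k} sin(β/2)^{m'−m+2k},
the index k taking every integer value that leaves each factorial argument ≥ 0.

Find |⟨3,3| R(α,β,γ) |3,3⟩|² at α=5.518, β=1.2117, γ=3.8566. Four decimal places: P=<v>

P=0.0952

D^3_{3,3}(5.518,1.2117,3.8566) = e^{-i·3·5.518}·d^3_{3,3}(1.2117)·e^{-i·3·3.8566}. Compute d first:
With c≡cos(β/2)=0.822018 and s≡sin(β/2)=0.569461, N=[720·1·720·1]^{1/2}=720.000000
The bounds max(0,m−m')=0 and min(l+m,l−m')=0 give 1 term
  k=0: (−1)^0·720.0000/(720)·0.8220^6·0.5695^0 = +0.308524
d^3_{3,3}(1.2117) = +0.308524
|D^3_{3,3}|² = |d^3_{3,3}(β)|² = (+0.308524)² = 0.095187 (the z-rotation phases have unit modulus)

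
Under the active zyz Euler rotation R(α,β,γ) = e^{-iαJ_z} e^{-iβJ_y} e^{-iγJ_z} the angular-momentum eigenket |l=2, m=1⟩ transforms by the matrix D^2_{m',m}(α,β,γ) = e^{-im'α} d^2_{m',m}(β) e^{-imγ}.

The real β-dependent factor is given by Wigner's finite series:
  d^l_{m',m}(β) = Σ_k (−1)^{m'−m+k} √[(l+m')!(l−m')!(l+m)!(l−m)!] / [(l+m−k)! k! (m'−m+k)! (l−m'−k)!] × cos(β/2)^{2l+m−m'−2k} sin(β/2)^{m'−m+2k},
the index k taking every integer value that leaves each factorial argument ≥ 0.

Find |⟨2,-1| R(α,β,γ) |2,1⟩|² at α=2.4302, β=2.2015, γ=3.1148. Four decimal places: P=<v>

D^2_{-1,1}(2.4302,2.2015,3.1148) = e^{-i·-1·2.4302}·d^2_{-1,1}(2.2015)·e^{-i·1·3.1148}. Compute d first:
c=cos(2.2015/2)=0.452928, s=sin(2.2015/2)=0.891547; N=√[1·6·6·1]=6.000000
k: max(0,(1)−(-1))=2 … min(2+(1),2−(-1))=3
  k=2: (−1)^0·6.0000/(2)·0.4529^2·0.8915^2 = +0.489179
  k=3: (−1)^1·6.0000/(6)·0.4529^0·0.8915^4 = -0.631797
d^2_{-1,1}(2.2015) = +0.489179 -0.631797 = -0.142618
|D^2_{-1,1}|² = |d^2_{-1,1}(β)|² = (-0.142618)² = 0.020340 (the z-rotation phases have unit modulus)

P=0.0203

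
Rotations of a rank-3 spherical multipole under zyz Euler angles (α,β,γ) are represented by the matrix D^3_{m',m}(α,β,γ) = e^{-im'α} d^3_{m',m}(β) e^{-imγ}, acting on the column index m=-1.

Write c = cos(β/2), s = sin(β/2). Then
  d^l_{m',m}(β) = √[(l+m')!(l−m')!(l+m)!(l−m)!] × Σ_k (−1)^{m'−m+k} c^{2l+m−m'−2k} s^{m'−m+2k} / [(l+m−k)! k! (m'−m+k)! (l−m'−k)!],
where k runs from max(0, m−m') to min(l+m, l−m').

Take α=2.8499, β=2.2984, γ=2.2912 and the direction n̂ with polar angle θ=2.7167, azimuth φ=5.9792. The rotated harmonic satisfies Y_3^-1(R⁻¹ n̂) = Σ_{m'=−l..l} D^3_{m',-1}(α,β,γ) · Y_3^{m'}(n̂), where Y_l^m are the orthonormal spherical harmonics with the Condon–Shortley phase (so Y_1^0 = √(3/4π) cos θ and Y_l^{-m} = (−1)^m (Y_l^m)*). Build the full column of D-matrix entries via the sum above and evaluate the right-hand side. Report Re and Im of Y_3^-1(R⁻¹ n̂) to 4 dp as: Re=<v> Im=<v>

Re=0.1124 Im=-0.1294

Need the full column D^3_{m',-1} for m'=−3..3 at α=2.8499, β=2.2984, γ=2.2912.
cos(β/2)=0.409218, sin(β/2)=0.912437
d^3_{-3,-1}: single k=2 term ⇒ +0.090421;  D = -0.013930-0.089341i
d^3_{-2,-1}: k∈[1..2] ⇒ +0.033111 -0.329231 = -0.296120;  D = +0.040447-0.293345i
d^3_{-1,-1}: k∈[0..2] ⇒ +0.004696 -0.186772 +0.696420 = +0.514343;  D = +0.213812-0.467796i
d^3_{0,-1}: k∈[0..2] ⇒ -0.036271 +0.540982 -0.896518 = -0.391807;  D = +0.258470-0.294458i
d^3_{1,-1}: k∈[0..2] ⇒ +0.140079 -0.928559 +0.577055 = -0.211426;  D = -0.179277+0.112073i
d^3_{2,-1}: k∈[0..1] ⇒ -0.329231 +0.818405 = +0.489174;  D = -0.471840+0.129067i
d^3_{3,-1}: single k=0 term ⇒ +0.449537;  D = +0.449400+0.011096i
Y_3^{m'}(θ=2.7167,φ=5.9792) and Σ D·Y over m':
  (-0.0139-0.0893i)·(+0.0179+0.0231i)  (+0.0404-0.2933i)·(-0.1299-0.0904i)  (+0.2138-0.4678i)·(+0.4005+0.1256i)  (+0.2585-0.2945i)·(-0.3911+0.0000i)  (-0.1793+0.1121i)·(-0.4005+0.1256i)  (-0.4718+0.1291i)·(-0.1299+0.0904i)  (+0.4494+0.0111i)·(-0.0179+0.0231i)
Y_3^-1(R⁻¹ n̂) = +0.112378-0.129404i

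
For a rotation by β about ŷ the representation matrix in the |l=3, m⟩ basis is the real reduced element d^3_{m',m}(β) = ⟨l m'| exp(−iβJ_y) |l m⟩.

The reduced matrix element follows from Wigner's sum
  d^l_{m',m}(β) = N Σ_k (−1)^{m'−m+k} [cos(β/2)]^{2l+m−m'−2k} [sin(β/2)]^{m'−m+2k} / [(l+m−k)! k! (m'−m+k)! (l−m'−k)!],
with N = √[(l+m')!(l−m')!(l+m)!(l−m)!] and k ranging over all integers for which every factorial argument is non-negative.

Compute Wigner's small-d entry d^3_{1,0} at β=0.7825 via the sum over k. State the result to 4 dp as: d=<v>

d=-0.4624

d^3_{1,0}(β=0.7825) via Wigner's sum:
Half-angle: c=0.924433, s=0.381344. N=√(24·2·6·6)=41.569219
k∈{0,1,2} keeps every argument non-negative
  k=0: (−1)^1·41.5692/(12)·0.9244^5·0.3813^1 = -0.891837
  k=1: (−1)^2·41.5692/(4)·0.9244^3·0.3813^3 = +0.455292
  k=2: (−1)^3·41.5692/(12)·0.9244^1·0.3813^5 = -0.025826
d^3_{1,0}(0.7825) = -0.891837 +0.455292 -0.025826 = -0.462370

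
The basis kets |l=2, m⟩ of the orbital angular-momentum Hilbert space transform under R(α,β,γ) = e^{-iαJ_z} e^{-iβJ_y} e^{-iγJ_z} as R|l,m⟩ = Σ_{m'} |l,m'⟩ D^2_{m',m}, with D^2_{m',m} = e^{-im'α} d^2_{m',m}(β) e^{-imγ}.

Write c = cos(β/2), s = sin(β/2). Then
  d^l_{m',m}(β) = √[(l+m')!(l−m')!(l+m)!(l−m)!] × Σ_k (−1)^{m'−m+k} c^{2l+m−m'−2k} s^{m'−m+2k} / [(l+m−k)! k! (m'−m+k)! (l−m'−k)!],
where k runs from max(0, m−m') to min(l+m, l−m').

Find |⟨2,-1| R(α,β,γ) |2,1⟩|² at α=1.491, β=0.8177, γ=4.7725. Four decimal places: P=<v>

D^2_{-1,1}(1.491,0.8177,4.7725) = e^{-i·-1·1.491}·d^2_{-1,1}(0.8177)·e^{-i·1·4.7725}. Compute d first:
With c≡cos(β/2)=0.917579 and s≡sin(β/2)=0.397554, N=[1·6·6·1]^{1/2}=6.000000
The bounds max(0,m−m')=2 and min(l+m,l−m')=3 give 2 terms
  k=2: (−1)^0·6.0000/(2)·0.9176^2·0.3976^2 = +0.399210
  k=3: (−1)^1·6.0000/(6)·0.9176^0·0.3976^4 = -0.024980
d^2_{-1,1}(0.8177) = +0.399210 -0.024980 = +0.374230
|D^2_{-1,1}|² = |d^2_{-1,1}(β)|² = (+0.374230)² = 0.140048 (the z-rotation phases have unit modulus)

P=0.1400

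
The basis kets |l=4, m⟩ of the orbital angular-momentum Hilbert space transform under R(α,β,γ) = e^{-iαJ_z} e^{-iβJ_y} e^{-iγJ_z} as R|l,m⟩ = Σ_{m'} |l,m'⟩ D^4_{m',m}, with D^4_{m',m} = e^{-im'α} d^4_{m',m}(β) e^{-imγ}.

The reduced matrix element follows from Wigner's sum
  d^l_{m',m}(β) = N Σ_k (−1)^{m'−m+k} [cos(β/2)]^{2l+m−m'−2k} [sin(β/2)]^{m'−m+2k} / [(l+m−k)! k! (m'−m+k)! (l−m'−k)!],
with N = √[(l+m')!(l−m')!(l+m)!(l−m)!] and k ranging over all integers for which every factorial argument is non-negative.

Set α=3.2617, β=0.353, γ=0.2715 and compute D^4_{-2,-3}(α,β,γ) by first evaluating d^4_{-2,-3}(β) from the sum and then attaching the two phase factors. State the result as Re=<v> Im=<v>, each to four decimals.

Re=-0.2628 Im=-0.4632

Split into d^4_{-2,-3}(β=0.353) × two z-phases.
With c≡cos(β/2)=0.984464 and s≡sin(β/2)=0.175585, N=[2·720·1·5040]^{1/2}=2693.993318
k∈{0,1} keeps every argument non-negative
  k=0: (−1)^1·2693.9933/(720)·0.9845^7·0.1756^1 = -0.588778
  k=1: (−1)^2·2693.9933/(240)·0.9845^5·0.1756^3 = +0.056189
d^4_{-2,-3}(0.353) = -0.588778 +0.056189 = -0.532589
Phases: e^{-i·(-2)·3.2617}=+0.971287+0.237911i, e^{-i·(-3)·0.2715}=+0.686232+0.727383i ⇒ D=-0.262820-0.463224i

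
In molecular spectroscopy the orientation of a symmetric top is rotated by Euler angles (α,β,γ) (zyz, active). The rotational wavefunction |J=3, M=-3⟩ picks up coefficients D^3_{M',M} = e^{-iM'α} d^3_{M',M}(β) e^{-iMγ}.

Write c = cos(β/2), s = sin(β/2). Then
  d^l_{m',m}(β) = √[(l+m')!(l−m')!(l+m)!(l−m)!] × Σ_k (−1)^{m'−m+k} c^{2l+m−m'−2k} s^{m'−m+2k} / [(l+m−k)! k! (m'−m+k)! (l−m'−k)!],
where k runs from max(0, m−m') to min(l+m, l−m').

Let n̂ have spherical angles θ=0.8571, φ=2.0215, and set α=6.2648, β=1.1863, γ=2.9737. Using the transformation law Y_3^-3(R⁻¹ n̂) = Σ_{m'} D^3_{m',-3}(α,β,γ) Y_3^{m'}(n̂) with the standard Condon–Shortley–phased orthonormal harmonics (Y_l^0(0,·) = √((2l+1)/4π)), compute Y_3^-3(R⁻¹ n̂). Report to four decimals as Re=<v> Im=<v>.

Re=-0.0629 Im=0.4092

Need the full column D^3_{m',-3} for m'=−3..3 at α=6.2648, β=1.1863, γ=2.9737.
cos(β/2)=0.829184, sin(β/2)=0.558976
d^3_{-3,-3}: single k=0 term ⇒ +0.325017;  D = -0.275573+0.172323i
d^3_{-2,-3}: single k=0 term ⇒ -0.536690;  D = +0.460200-0.276138i
d^3_{-1,-3}: single k=0 term ⇒ +0.572052;  D = -0.495850+0.285265i
d^3_{0,-3}: single k=0 term ⇒ -0.445294;  D = +0.389994-0.214921i
d^3_{1,-3}: single k=0 term ⇒ +0.259968;  D = -0.229951+0.121266i
d^3_{2,-3}: single k=0 term ⇒ -0.110839;  D = +0.098975-0.049891i
d^3_{3,-3}: single k=0 term ⇒ +0.030504;  D = -0.027487+0.013228i
Y_3^{m'}(θ=0.8571,φ=2.0215) and Σ D·Y over m':
  (-0.2756+0.1723i)·(+0.1759+0.0391i)  (+0.4602-0.2761i)·(-0.2372+0.2998i)  (-0.4958+0.2853i)·(-0.1216-0.2513i)  (+0.3900-0.2149i)·(-0.2094+0.0000i)  (-0.2300+0.1213i)·(+0.1216-0.2513i)  (+0.0990-0.0499i)·(-0.2372-0.2998i)  (-0.0275+0.0132i)·(-0.1759+0.0391i)
Y_3^-3(R⁻¹ n̂) = -0.062907+0.409245i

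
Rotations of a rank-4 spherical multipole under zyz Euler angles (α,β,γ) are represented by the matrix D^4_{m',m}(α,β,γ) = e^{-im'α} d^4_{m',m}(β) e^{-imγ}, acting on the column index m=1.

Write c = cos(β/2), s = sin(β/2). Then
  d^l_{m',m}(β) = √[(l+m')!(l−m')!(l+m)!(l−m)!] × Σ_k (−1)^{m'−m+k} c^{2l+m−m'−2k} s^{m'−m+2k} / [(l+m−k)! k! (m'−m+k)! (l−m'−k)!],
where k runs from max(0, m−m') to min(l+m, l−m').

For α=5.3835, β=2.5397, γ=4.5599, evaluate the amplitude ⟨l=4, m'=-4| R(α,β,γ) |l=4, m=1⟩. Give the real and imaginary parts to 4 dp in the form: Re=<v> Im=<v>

Split into d^4_{-4,1}(β=2.5397) × two z-phases.
With c≡cos(β/2)=0.296424 and s≡sin(β/2)=0.955056, N=[1·40320·120·6]^{1/2}=5387.986637
The bounds max(0,m−m')=5 and min(l+m,l−m')=5 give 1 term
  k=5: (−1)^0·5387.9866/(720)·0.2964^3·0.9551^5 = +0.154874
d^4_{-4,1}(2.5397) = +0.154874
Attach z-rotation phases: D = e^{-i(-4)(5.3835)}·(+0.154874)·e^{-i(1)(4.5599)} = -0.046457-0.147742i

Re=-0.0465 Im=-0.1477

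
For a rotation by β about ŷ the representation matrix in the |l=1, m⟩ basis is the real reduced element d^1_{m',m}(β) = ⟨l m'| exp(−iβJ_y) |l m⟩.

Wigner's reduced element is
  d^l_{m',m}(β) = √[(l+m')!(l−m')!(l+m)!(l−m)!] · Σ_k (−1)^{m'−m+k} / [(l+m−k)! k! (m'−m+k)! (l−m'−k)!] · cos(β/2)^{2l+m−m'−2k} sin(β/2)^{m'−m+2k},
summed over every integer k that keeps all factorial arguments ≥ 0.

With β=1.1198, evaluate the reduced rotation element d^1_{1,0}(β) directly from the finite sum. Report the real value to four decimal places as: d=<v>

d=-0.6364

d^1_{1,0}(β=1.1198) via Wigner's sum:
With c≡cos(β/2)=0.847308 and s≡sin(β/2)=0.531101, N=[2·1·1·1]^{1/2}=1.414214
The bounds max(0,m−m')=0 and min(l+m,l−m')=0 give 1 term
  k=0: (−1)^1·1.4142/(1)·0.8473^1·0.5311^1 = -0.636405
d^1_{1,0}(1.1198) = -0.636405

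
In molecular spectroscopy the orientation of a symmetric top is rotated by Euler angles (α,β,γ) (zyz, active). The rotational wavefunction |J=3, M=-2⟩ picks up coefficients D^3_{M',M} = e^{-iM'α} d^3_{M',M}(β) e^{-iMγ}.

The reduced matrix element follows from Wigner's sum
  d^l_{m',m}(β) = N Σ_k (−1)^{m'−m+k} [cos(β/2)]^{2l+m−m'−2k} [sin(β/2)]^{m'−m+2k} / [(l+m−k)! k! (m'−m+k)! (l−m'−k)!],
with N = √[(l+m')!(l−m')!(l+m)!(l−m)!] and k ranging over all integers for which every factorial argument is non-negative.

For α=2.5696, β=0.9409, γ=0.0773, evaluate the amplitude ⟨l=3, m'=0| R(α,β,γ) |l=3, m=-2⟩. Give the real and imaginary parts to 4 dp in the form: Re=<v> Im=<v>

Re=0.5204 Im=0.0811

First d^3_{0,-2}(β=0.9409), then the phase factors e^{-i(0)α} and e^{-i(-2)γ}:
Half-angle: c=0.891364, s=0.453287. N=√(6·6·1·120)=65.726707
k: max(0,(-2)−(0))=0 … min(3+(-2),3−(0))=1
  k=0: (−1)^2·65.7267/(12)·0.8914^4·0.4533^2 = +0.710443
  k=1: (−1)^3·65.7267/(12)·0.8914^2·0.4533^4 = -0.183724
d^3_{0,-2}(0.9409) = +0.710443 -0.183724 = +0.526719
D = (+1.000000+0.000000i)·(+0.526719)·(+0.988073+0.153985i) = +0.520437+0.081107i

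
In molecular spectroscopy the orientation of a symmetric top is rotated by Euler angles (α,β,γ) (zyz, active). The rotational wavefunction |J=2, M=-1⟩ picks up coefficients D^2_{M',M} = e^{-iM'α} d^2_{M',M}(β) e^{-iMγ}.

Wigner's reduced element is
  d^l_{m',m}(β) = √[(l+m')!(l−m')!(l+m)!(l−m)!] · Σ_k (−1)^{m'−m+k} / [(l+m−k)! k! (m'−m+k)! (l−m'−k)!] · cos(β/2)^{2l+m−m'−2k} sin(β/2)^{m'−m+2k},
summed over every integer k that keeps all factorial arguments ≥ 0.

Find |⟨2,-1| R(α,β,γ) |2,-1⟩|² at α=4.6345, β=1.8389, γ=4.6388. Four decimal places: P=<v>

D^2_{-1,-1}(4.6345,1.8389,4.6388) = e^{-i·-1·4.6345}·d^2_{-1,-1}(1.8389)·e^{-i·-1·4.6388}. Compute d first:
c=cos(1.8389/2)=0.606258, s=sin(1.8389/2)=0.795268; N=√[1·6·1·6]=6.000000
Admissible k: 0..1 (factorial args all ≥0)
  k=0: (−1)^0·6.0000/(6)·0.6063^4·0.7953^0 = +0.135092
  k=1: (−1)^1·6.0000/(2)·0.6063^2·0.7953^2 = -0.697370
d^2_{-1,-1}(1.8389) = +0.135092 -0.697370 = -0.562278
|D^2_{-1,-1}|² = |d^2_{-1,-1}(β)|² = (-0.562278)² = 0.316156 (the z-rotation phases have unit modulus)

P=0.3162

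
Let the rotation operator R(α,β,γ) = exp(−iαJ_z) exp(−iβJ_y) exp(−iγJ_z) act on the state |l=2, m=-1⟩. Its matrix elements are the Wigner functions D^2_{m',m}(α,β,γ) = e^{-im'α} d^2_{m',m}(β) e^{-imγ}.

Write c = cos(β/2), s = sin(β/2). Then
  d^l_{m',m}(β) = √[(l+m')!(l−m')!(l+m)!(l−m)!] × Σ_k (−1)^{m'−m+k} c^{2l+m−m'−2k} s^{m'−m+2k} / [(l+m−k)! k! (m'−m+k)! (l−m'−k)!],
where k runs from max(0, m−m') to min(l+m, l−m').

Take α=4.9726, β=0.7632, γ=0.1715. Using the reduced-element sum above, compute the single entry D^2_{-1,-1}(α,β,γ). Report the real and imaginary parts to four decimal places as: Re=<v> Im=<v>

Split into d^2_{-1,-1}(β=0.7632) × two z-phases.
c=cos(0.7632/2)=0.928070, s=sin(0.7632/2)=0.372406; N=√[1·6·1·6]=6.000000
Admissible k: 0..1 (factorial args all ≥0)
  k=0: (−1)^0·6.0000/(6)·0.9281^4·0.3724^0 = +0.741862
  k=1: (−1)^1·6.0000/(2)·0.9281^2·0.3724^2 = -0.358357
d^2_{-1,-1}(0.7632) = +0.741862 -0.358357 = +0.383505
D = (+0.257284-0.966336i)·(+0.383505)·(+0.985330+0.170661i) = +0.160468-0.348319i

Re=0.1605 Im=-0.3483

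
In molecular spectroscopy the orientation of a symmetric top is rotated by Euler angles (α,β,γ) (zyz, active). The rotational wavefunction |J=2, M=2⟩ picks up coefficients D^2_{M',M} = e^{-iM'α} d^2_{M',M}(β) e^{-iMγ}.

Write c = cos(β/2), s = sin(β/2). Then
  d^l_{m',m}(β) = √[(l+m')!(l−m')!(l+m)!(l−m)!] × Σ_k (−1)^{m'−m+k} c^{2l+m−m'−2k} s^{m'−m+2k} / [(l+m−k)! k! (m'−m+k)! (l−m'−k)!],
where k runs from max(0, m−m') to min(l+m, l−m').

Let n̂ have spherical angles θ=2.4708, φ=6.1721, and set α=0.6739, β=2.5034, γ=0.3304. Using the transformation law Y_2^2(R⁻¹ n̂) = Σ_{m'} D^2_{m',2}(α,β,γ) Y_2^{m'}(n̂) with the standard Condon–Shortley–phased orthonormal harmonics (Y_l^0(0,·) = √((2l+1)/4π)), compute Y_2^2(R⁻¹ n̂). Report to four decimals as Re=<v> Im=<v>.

Need the full column D^2_{m',2} for m'=−2..2 at α=0.6739, β=2.5034, γ=0.3304.
cos(β/2)=0.313709, sin(β/2)=0.949519
d^2_{-2,2}: single k=4 term ⇒ +0.812859;  D = +0.628464+0.515532i
d^2_{-1,2}: single k=3 term ⇒ +0.537116;  D = +0.537070+0.007036i
d^2_{0,2}: single k=2 term ⇒ +0.217338;  D = +0.171589-0.133391i
d^2_{1,2}: single k=1 term ⇒ +0.058629;  D = +0.013714-0.057003i
d^2_{2,2}: single k=0 term ⇒ +0.009685;  D = -0.004106-0.008772i
Y_2^{m'}(θ=2.4708,φ=6.1721) and Σ D·Y over m':
  (+0.6285+0.5155i)·(+0.1456+0.0329i)  (+0.5371+0.0070i)·(-0.3739-0.0417i)  (+0.1716-0.1334i)·(+0.2652+0.0000i)  (+0.0137-0.0570i)·(+0.3739-0.0417i)  (-0.0041-0.0088i)·(+0.1456-0.0329i)
Y_2^2(R⁻¹ n̂) = -0.078584+0.012298i

Re=-0.0786 Im=0.0123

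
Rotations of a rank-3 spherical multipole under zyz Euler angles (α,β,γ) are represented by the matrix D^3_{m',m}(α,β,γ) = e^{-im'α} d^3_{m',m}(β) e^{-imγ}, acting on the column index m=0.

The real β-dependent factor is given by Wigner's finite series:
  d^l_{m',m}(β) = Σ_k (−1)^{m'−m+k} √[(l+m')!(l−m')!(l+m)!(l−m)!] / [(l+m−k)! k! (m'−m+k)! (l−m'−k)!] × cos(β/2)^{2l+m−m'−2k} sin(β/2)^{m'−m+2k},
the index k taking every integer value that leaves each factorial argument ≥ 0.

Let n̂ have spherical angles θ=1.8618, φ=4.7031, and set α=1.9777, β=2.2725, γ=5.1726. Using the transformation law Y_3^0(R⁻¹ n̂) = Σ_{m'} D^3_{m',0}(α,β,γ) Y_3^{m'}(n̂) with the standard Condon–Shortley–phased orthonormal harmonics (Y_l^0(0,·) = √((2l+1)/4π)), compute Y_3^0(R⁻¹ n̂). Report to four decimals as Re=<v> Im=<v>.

Need the full column D^3_{m',0} for m'=−3..3 at α=1.9777, β=2.2725, γ=5.1726.
cos(β/2)=0.420999, sin(β/2)=0.907061
d^3_{-3,0}: single k=3 term ⇒ +0.249039;  D = +0.233933-0.085415i
d^3_{-2,0}: k∈[2..3] ⇒ +0.141566 -0.657157 = -0.515591;  D = +0.354075+0.374787i
d^3_{-1,0}: k∈[1..3] ⇒ +0.041556 -0.578715 +0.895477 = +0.358318;  D = -0.141811+0.329062i
d^3_{0,0}: k∈[0..3] ⇒ +0.005568 -0.232616 +1.079818 -0.556954 = +0.295816;  D = +0.295816+0.000000i
d^3_{1,0}: k∈[0..2] ⇒ -0.041556 +0.578715 -0.895477 = -0.358318;  D = +0.141811+0.329062i
d^3_{2,0}: k∈[0..1] ⇒ +0.141566 -0.657157 = -0.515591;  D = +0.354075-0.374787i
d^3_{3,0}: single k=0 term ⇒ -0.249039;  D = -0.233933-0.085415i
Y_3^{m'}(θ=1.8618,φ=4.7031) and Σ D·Y over m':
  (+0.2339-0.0854i)·(+0.0102-0.3666i)  (+0.3541+0.3748i)·(+0.2690+0.0050i)  (-0.1418+0.3291i)·(+0.0017-0.1822i)  (+0.2958+0.0000i)·(+0.2771+0.0000i)  (+0.1418+0.3291i)·(-0.0017-0.1822i)  (+0.3541-0.3748i)·(+0.2690-0.0050i)  (-0.2339-0.0854i)·(-0.0102-0.3666i)
Y_3^0(R⁻¹ n̂) = +0.330305+0.000000i

Re=0.3303 Im=0.0000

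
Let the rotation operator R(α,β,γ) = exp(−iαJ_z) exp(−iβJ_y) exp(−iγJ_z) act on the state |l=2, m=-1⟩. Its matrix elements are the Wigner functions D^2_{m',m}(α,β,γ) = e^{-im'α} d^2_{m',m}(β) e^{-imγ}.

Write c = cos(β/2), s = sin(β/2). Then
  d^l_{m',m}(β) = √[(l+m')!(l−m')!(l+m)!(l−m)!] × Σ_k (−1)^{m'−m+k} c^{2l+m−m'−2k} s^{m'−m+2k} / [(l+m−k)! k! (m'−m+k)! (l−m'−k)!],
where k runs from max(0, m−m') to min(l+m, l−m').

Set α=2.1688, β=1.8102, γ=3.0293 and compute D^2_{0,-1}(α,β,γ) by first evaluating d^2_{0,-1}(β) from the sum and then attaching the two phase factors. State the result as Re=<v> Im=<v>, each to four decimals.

Split into d^2_{0,-1}(β=1.8102) × two z-phases.
With c≡cos(β/2)=0.617607 and s≡sin(β/2)=0.786487, N=[2·2·1·6]^{1/2}=4.898979
k: max(0,(-1)−(0))=0 … min(2+(-1),2−(0))=1
  k=0: (−1)^1·4.8990/(2)·0.6176^3·0.7865^1 = -0.453841
  k=1: (−1)^2·4.8990/(2)·0.6176^1·0.7865^3 = +0.735974
d^2_{0,-1}(1.8102) = -0.453841 +0.735974 = +0.282133
Phases: e^{-i·(0)·2.1688}=+1.000000+0.000000i, e^{-i·(-1)·3.0293}=-0.993702+0.112057i ⇒ D=-0.280356+0.031615i

Re=-0.2804 Im=0.0316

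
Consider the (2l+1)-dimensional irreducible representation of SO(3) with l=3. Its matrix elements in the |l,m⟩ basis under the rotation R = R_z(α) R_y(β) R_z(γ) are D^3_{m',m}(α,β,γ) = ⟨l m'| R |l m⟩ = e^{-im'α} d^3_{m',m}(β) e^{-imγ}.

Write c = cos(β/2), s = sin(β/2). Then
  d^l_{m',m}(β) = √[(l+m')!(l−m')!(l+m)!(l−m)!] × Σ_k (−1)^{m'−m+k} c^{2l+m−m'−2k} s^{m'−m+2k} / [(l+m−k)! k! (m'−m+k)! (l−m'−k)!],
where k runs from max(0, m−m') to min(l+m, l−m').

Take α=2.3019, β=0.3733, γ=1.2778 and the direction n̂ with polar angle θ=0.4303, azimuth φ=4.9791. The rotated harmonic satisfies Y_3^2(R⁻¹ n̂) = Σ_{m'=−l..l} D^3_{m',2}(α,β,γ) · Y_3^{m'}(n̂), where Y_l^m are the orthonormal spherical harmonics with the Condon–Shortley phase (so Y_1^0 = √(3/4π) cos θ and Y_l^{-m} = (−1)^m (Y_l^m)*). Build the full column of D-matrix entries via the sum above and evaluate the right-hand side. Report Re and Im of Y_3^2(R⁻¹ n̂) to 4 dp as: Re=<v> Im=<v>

Need the full column D^3_{m',2} for m'=−3..3 at α=2.3019, β=0.3733, γ=1.2778.
cos(β/2)=0.982631, sin(β/2)=0.185568
d^3_{-3,2}: single k=5 term ⇒ +0.000530;  D = -0.000188-0.000495i
d^3_{-2,2}: k∈[4..5] ⇒ +0.005725 -0.000041 = +0.005684;  D = -0.002612+0.005048i
d^3_{-1,2}: k∈[3..4] ⇒ +0.038345 -0.000684 = +0.037662;  D = +0.036456-0.009453i
d^3_{0,2}: k∈[2..3] ⇒ +0.175845 -0.006271 = +0.169574;  D = -0.141283-0.093779i
d^3_{1,2}: k∈[1..2] ⇒ +0.537597 -0.038345 = +0.499251;  D = +0.072193+0.494004i
d^3_{2,2}: k∈[0..1] ⇒ +0.900210 -0.160524 = +0.739686;  D = +0.473447-0.568317i
d^3_{3,2}: single k=0 term ⇒ -0.416421;  D = +0.416143-0.015205i
Y_3^{m'}(θ=0.4303,φ=4.9791) and Σ D·Y over m':
  (-0.0002-0.0005i)·(-0.0217-0.0211i)  (-0.0026+0.0050i)·(-0.1392+0.0822i)  (+0.0365-0.0095i)·(+0.1112+0.4070i)  (-0.1413-0.0938i)·(+0.3832+0.0000i)  (+0.0722+0.4940i)·(-0.1112+0.4070i)  (+0.4734-0.5683i)·(-0.1392-0.0822i)  (+0.4161-0.0152i)·(+0.0217-0.0211i)
Y_3^2(R⁻¹ n̂) = -0.359281-0.017534i

Re=-0.3593 Im=-0.0175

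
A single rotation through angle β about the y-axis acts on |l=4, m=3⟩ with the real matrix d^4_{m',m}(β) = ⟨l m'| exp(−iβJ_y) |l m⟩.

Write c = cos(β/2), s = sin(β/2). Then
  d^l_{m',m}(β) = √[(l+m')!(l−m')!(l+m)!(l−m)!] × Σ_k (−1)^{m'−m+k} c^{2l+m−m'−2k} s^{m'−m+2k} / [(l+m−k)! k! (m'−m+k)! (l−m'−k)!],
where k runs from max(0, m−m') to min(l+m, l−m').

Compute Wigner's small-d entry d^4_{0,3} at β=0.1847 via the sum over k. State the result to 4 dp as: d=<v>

d^4_{0,3}(β=0.1847) via Wigner's sum:
With c≡cos(β/2)=0.995739 and s≡sin(β/2)=0.092219, N=[24·24·5040·1]^{1/2}=1703.830978
Admissible k: 3..4 (factorial args all ≥0)
  k=3: (−1)^0·1703.8310/(144)·0.9957^5·0.0922^3 = +0.009083
  k=4: (−1)^1·1703.8310/(144)·0.9957^3·0.0922^5 = -0.000078
d^4_{0,3}(0.1847) = +0.009083 -0.000078 = +0.009006

d=0.0090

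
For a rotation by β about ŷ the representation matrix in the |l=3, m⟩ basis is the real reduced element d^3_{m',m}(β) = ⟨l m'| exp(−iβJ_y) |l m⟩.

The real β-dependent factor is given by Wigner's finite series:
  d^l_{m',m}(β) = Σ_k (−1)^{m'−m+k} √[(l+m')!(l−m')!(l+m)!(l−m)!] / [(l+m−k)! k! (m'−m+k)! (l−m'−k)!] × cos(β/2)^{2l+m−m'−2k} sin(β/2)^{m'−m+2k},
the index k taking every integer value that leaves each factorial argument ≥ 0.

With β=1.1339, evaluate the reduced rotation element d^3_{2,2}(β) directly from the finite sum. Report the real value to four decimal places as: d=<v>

d^3_{2,2}(β=1.1339) via Wigner's sum:
Half-angle: c=0.843543, s=0.537062. N=√(120·1·120·1)=120.000000
Admissible k: 0..1 (factorial args all ≥0)
  k=0: (−1)^0·120.0000/(120)·0.8435^6·0.5371^0 = +0.360282
  k=1: (−1)^1·120.0000/(24)·0.8435^4·0.5371^2 = -0.730209
d^3_{2,2}(1.1339) = +0.360282 -0.730209 = -0.369927

d=-0.3699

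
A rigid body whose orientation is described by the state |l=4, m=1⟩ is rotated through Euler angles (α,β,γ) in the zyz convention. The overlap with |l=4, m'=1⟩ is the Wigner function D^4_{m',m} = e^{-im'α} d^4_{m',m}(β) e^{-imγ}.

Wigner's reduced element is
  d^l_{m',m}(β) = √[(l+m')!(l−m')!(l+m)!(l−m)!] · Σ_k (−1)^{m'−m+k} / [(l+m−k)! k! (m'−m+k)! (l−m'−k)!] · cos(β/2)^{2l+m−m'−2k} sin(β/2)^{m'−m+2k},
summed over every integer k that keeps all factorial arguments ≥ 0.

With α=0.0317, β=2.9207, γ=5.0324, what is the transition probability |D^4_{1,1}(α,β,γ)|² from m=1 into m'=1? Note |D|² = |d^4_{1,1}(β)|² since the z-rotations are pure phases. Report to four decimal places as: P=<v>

P=0.0127

First d^4_{1,1}(β=2.9207), then the phase factors e^{-i(1)α} and e^{-i(1)γ}:
c=cos(2.9207/2)=0.110222, s=sin(2.9207/2)=0.993907; N=√[120·6·120·6]=720.000000
Admissible k: 0..3 (factorial args all ≥0)
  k=0: (−1)^0·720.0000/(720)·0.1102^8·0.9939^0 = +0.000000
  k=1: (−1)^1·720.0000/(48)·0.1102^6·0.9939^2 = -0.000027
  k=2: (−1)^2·720.0000/(24)·0.1102^4·0.9939^4 = +0.004321
  k=3: (−1)^3·720.0000/(72)·0.1102^2·0.9939^6 = -0.117114
d^4_{1,1}(2.9207) = +0.000000 -0.000027 +0.004321 -0.117114 = -0.112820
|D^4_{1,1}|² = |d^4_{1,1}(β)|² = (-0.112820)² = 0.012728 (the z-rotation phases have unit modulus)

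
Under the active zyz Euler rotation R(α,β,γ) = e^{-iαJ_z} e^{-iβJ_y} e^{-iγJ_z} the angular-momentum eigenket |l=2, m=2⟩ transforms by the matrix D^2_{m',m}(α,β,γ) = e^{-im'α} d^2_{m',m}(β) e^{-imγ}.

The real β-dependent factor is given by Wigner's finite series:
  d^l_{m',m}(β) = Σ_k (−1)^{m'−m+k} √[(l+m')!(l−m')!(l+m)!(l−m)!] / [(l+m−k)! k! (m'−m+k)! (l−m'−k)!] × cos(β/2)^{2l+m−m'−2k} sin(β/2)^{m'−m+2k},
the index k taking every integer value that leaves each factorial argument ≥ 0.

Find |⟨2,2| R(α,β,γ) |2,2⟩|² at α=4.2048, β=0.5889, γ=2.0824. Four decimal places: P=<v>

P=0.7033

Split into d^2_{2,2}(β=0.5889) × two z-phases.
Half-angle: c=0.956962, s=0.290214. N=√(24·1·24·1)=24.000000
The bounds max(0,m−m')=0 and min(l+m,l−m')=0 give 1 term
  k=0: (−1)^0·24.0000/(24)·0.9570^4·0.2902^0 = +0.838646
d^2_{2,2}(0.5889) = +0.838646
|D^2_{2,2}|² = |d^2_{2,2}(β)|² = (+0.838646)² = 0.703327 (the z-rotation phases have unit modulus)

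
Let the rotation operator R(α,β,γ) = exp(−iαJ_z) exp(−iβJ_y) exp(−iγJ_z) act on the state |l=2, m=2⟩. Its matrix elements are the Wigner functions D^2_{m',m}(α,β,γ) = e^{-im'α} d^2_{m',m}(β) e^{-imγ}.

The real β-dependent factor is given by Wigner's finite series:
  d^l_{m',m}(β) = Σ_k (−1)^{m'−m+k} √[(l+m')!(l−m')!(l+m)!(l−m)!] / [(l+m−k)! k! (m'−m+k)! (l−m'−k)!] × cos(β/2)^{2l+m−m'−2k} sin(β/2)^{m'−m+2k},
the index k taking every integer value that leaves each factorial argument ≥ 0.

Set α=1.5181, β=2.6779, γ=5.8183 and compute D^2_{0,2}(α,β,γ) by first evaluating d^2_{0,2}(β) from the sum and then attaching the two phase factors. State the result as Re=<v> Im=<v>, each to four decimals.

Re=0.0733 Im=0.0982

D^2_{0,2}(1.5181,2.6779,5.8183) = e^{-i·0·1.5181}·d^2_{0,2}(2.6779)·e^{-i·2·5.8183}. Compute d first:
With c≡cos(β/2)=0.229775 and s≡sin(β/2)=0.973244, N=[2·2·24·1]^{1/2}=9.797959
The bounds max(0,m−m')=2 and min(l+m,l−m')=2 give 1 term
  k=2: (−1)^0·9.7980/(4)·0.2298^2·0.9732^2 = +0.122497
d^2_{0,2}(2.6779) = +0.122497
Phases: e^{-i·(0)·1.5181}=+1.000000+0.000000i, e^{-i·(2)·5.8183}=+0.598018+0.801483i ⇒ D=+0.073255+0.098179i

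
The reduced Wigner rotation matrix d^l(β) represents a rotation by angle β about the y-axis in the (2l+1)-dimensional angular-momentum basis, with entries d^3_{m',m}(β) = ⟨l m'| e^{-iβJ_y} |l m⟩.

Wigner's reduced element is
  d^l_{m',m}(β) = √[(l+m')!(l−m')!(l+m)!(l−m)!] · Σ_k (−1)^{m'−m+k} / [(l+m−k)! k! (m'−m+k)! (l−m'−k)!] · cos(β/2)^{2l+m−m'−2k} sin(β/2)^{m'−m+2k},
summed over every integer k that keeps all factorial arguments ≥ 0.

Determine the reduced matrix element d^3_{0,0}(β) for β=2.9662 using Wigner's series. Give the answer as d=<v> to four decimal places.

d=-0.9097

d^3_{0,0}(β=2.9662) via Wigner's sum:
With c≡cos(β/2)=0.087584 and s≡sin(β/2)=0.996157, N=[6·6·6·6]^{1/2}=36.000000
Admissible k: 0..3 (factorial args all ≥0)
  k=0: (−1)^0·36.0000/(36)·0.0876^6·0.9962^0 = +0.000000
  k=1: (−1)^1·36.0000/(4)·0.0876^4·0.9962^2 = -0.000526
  k=2: (−1)^2·36.0000/(4)·0.0876^2·0.9962^4 = +0.067983
  k=3: (−1)^3·36.0000/(36)·0.0876^0·0.9962^6 = -0.977163
d^3_{0,0}(2.9662) = +0.000000 -0.000526 +0.067983 -0.977163 = -0.909705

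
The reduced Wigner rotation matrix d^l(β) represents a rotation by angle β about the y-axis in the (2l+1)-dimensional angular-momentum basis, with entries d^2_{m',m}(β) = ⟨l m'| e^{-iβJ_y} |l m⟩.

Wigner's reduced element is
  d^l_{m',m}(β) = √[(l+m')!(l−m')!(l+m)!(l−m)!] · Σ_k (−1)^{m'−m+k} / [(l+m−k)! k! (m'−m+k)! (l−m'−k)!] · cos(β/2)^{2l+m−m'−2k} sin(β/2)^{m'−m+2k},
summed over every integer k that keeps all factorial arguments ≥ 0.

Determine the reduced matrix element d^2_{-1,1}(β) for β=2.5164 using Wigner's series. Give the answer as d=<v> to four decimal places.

d=-0.5629

d^2_{-1,1}(β=2.5164) via Wigner's sum:
Half-angle: c=0.307530, s=0.951538. N=√(1·6·6·1)=6.000000
The bounds max(0,m−m')=2 and min(l+m,l−m')=3 give 2 terms
  k=2: (−1)^0·6.0000/(2)·0.3075^2·0.9515^2 = +0.256891
  k=3: (−1)^1·6.0000/(6)·0.3075^0·0.9515^4 = -0.819795
d^2_{-1,1}(2.5164) = +0.256891 -0.819795 = -0.562904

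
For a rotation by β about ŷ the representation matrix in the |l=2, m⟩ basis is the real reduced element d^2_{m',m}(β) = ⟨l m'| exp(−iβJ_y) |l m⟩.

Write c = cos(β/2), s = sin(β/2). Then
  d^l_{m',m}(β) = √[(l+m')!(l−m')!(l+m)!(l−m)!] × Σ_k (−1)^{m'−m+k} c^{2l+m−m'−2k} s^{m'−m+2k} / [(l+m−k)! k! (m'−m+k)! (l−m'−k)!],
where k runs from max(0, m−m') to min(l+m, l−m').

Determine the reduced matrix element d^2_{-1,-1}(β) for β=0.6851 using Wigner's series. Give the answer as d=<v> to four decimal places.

d^2_{-1,-1}(β=0.6851) via Wigner's sum:
Half-angle: c=0.941901, s=0.335890. N=√(1·6·1·6)=6.000000
The bounds max(0,m−m')=0 and min(l+m,l−m')=1 give 2 terms
  k=0: (−1)^0·6.0000/(6)·0.9419^4·0.3359^0 = +0.787085
  k=1: (−1)^1·6.0000/(2)·0.9419^2·0.3359^2 = -0.300280
d^2_{-1,-1}(0.6851) = +0.787085 -0.300280 = +0.486805

d=0.4868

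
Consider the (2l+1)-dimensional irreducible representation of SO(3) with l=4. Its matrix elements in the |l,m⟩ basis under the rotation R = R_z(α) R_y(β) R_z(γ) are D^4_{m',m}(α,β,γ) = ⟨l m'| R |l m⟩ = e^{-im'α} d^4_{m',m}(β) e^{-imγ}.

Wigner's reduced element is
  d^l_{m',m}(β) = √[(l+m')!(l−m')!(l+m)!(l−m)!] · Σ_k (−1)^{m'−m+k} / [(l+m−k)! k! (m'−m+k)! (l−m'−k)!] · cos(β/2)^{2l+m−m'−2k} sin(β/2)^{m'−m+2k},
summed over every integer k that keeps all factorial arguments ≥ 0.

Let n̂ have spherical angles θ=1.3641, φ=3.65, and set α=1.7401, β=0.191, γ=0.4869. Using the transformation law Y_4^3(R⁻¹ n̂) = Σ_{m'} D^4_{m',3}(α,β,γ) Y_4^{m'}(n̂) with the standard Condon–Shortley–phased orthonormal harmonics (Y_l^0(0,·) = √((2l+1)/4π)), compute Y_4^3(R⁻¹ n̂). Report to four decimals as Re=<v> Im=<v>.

Need the full column D^4_{m',3} for m'=−4..4 at α=1.7401, β=0.191, γ=0.4869.
cos(β/2)=0.995443, sin(β/2)=0.095355
d^4_{-4,3}: single k=7 term ⇒ +0.000000;  D = +0.000000-0.000000i
d^4_{-3,3}: k∈[6..7] ⇒ +0.000005 -0.000000 = +0.000005;  D = -0.000004-0.000003i
d^4_{-2,3}: k∈[5..6] ⇒ +0.000087 -0.000000 = +0.000087;  D = -0.000038+0.000078i
d^4_{-1,3}: k∈[4..5] ⇒ +0.001074 -0.000006 = +0.001068;  D = +0.001027+0.000295i
d^4_{0,3}: k∈[3..4] ⇒ +0.010027 -0.000092 = +0.009935;  D = +0.001092-0.009875i
d^4_{1,3}: k∈[2..3] ⇒ +0.070219 -0.001074 = +0.069145;  D = -0.069024+0.004092i
d^4_{2,3}: k∈[1..2] ⇒ +0.345560 -0.009513 = +0.336047;  D = +0.076124+0.327311i
d^4_{3,3}: k∈[0..1] ⇒ +0.964123 -0.061927 = +0.902195;  D = +0.831743-0.349515i
d^4_{4,3}: single k=0 term ⇒ -0.261218;  D = +0.140328+0.220325i
Y_4^{m'}(θ=1.3641,φ=3.65) and Σ D·Y over m':
  (+0.0000-0.0000i)·(-0.1813-0.3633i)  (-0.0000-0.0000i)·(-0.0110+0.2406i)  (-0.0000+0.0001i)·(-0.1189+0.1922i)  (+0.0010+0.0003i)·(+0.2245-0.1251i)  (+0.0011-0.0099i)·(+0.1903+0.0000i)  (-0.0690+0.0041i)·(-0.2245-0.1251i)  (+0.0761+0.3273i)·(-0.1189-0.1922i)  (+0.8317-0.3495i)·(+0.0110+0.2406i)  (+0.1403+0.2203i)·(-0.1813+0.3633i)
Y_4^3(R⁻¹ n̂) = +0.058044+0.159522i

Re=0.0580 Im=0.1595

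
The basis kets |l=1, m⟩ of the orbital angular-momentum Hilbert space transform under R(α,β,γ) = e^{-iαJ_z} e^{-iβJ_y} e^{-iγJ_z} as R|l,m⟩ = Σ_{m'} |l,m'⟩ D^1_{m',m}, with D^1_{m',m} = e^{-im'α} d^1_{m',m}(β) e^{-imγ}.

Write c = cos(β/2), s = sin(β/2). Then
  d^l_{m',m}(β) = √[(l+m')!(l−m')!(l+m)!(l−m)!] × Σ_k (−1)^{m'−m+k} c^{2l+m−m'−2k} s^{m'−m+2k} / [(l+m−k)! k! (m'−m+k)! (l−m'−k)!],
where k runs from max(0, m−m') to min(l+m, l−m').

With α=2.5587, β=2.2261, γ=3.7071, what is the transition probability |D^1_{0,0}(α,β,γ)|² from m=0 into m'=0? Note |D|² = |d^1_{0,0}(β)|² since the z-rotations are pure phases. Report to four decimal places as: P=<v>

D^1_{0,0}(2.5587,2.2261,3.7071) = e^{-i·0·2.5587}·d^1_{0,0}(2.2261)·e^{-i·0·3.7071}. Compute d first:
c=cos(2.2261/2)=0.441928, s=sin(2.2261/2)=0.897051; N=√[1·1·1·1]=1.000000
The bounds max(0,m−m')=0 and min(l+m,l−m')=1 give 2 terms
  k=0: (−1)^0·1.0000/(1)·0.4419^2·0.8971^0 = +0.195300
  k=1: (−1)^1·1.0000/(1)·0.4419^0·0.8971^2 = -0.804700
d^1_{0,0}(2.2261) = +0.195300 -0.804700 = -0.609400
|D^1_{0,0}|² = |d^1_{0,0}(β)|² = (-0.609400)² = 0.371368 (the z-rotation phases have unit modulus)

P=0.3714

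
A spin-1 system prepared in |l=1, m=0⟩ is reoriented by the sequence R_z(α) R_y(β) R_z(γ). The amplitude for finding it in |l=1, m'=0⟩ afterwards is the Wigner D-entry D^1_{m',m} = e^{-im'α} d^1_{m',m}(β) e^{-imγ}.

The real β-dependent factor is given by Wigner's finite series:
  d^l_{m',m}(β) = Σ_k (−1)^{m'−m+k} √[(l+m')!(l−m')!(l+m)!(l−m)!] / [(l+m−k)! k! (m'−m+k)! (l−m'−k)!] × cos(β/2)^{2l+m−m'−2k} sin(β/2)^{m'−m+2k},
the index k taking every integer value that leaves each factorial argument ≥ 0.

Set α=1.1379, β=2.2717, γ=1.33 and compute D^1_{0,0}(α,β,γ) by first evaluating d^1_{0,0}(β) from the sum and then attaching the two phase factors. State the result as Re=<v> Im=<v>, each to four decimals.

Re=-0.6449 Im=0.0000

First d^1_{0,0}(β=2.2717), then the phase factors e^{-i(0)α} and e^{-i(0)γ}:
c=cos(2.2717/2)=0.421362, s=sin(2.2717/2)=0.906893; N=√[1·1·1·1]=1.000000
Admissible k: 0..1 (factorial args all ≥0)
  k=0: (−1)^0·1.0000/(1)·0.4214^2·0.9069^0 = +0.177546
  k=1: (−1)^1·1.0000/(1)·0.4214^0·0.9069^2 = -0.822454
d^1_{0,0}(2.2717) = +0.177546 -0.822454 = -0.644909
D = (+1.000000+0.000000i)·(-0.644909)·(+1.000000+0.000000i) = -0.644909+0.000000i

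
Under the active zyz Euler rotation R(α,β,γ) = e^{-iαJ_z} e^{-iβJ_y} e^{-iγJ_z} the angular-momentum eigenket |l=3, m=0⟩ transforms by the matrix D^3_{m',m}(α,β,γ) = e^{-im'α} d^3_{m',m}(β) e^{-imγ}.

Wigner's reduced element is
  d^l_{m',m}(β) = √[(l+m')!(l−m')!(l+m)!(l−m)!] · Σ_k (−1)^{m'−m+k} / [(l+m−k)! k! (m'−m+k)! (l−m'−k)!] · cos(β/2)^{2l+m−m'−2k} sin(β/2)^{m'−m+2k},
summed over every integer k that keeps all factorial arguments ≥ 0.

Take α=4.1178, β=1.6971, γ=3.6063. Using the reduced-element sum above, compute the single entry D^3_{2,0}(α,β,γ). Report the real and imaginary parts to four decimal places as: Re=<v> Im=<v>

Re=0.0632 Im=0.1575

D^3_{2,0}(4.1178,1.6971,3.6063) = e^{-i·2·4.1178}·d^3_{2,0}(1.6971)·e^{-i·0·3.6063}. Compute d first:
c=cos(1.6971/2)=0.661072, s=sin(1.6971/2)=0.750323; N=√[120·1·6·6]=65.726707
Admissible k: 0..1 (factorial args all ≥0)
  k=0: (−1)^2·65.7267/(12)·0.6611^4·0.7503^2 = +0.588913
  k=1: (−1)^3·65.7267/(12)·0.6611^2·0.7503^4 = -0.758665
d^3_{2,0}(1.6971) = +0.588913 -0.758665 = -0.169752
Phases: e^{-i·(2)·4.1178}=-0.372423-0.928063i, e^{-i·(0)·3.6063}=+1.000000+0.000000i ⇒ D=+0.063220+0.157540i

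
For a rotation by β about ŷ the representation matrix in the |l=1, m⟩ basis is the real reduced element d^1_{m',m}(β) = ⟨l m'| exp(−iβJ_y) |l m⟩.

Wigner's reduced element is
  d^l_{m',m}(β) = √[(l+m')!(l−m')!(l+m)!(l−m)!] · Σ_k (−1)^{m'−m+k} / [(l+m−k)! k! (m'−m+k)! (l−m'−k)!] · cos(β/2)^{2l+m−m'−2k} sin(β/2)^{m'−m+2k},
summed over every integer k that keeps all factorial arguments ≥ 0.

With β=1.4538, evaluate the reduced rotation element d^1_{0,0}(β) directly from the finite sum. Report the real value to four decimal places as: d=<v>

d^1_{0,0}(β=1.4538) via Wigner's sum:
With c≡cos(β/2)=0.747238 and s≡sin(β/2)=0.664556, N=[1·1·1·1]^{1/2}=1.000000
The bounds max(0,m−m')=0 and min(l+m,l−m')=1 give 2 terms
  k=0: (−1)^0·1.0000/(1)·0.7472^2·0.6646^0 = +0.558365
  k=1: (−1)^1·1.0000/(1)·0.7472^0·0.6646^2 = -0.441635
d^1_{0,0}(1.4538) = +0.558365 -0.441635 = +0.116730

d=0.1167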